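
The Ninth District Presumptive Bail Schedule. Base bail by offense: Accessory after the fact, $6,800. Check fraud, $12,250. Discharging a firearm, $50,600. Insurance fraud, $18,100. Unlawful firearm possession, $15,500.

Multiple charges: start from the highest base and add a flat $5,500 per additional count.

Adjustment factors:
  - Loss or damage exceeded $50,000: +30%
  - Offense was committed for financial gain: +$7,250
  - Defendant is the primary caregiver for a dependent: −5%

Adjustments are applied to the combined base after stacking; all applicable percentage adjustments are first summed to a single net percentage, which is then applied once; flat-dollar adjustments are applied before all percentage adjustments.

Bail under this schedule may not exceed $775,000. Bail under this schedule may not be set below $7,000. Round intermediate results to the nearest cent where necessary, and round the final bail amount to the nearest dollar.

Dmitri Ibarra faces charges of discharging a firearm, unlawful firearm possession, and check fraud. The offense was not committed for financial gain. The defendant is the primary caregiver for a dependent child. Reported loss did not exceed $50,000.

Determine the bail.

$58,520

Base amounts from the schedule: discharging a firearm $50,600; unlawful firearm possession $15,500; check fraud $12,250.
Stacking rule: highest base plus $5,500 per additional charge. Highest is discharging a firearm at $50,600; 2 additional charges → +$11,000. Combined base = $61,600.
Defendant is the primary caregiver for a dependent (−5%): $61,600 × 0.95 = $58,520.
$58,520 is within the $775,000 maximum.
$58,520 is at or above the $7,000 minimum.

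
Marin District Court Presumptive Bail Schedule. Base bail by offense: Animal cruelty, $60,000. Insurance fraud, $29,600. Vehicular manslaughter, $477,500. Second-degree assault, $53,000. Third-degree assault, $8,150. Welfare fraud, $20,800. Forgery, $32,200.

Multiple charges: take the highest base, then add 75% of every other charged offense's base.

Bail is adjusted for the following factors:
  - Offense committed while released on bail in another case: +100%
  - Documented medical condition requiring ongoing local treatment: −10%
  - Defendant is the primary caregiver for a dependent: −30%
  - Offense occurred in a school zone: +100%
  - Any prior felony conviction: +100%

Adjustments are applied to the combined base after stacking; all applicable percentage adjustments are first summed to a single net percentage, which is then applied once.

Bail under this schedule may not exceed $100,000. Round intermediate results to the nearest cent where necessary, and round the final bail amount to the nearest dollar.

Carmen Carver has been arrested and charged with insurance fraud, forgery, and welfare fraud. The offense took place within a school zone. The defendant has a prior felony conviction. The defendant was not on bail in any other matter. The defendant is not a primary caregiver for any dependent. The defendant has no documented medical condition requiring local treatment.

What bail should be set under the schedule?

$100,000

Base amounts from the schedule: insurance fraud $29,600; forgery $32,200; welfare fraud $20,800.
Stacking rule: highest base plus 75% of each additional charge. Highest is forgery at $32,200. Additional: $29,600 × 75% = $22,200; $20,800 × 75% = $15,600. Combined base = $32,200 + $37,800 = $70,000.
Net percentage adjustment: +100% +100% = +200%. $70,000 × 3 = $210,000.
Result $210,000 exceeds the maximum of $100,000; bail is capped at $100,000.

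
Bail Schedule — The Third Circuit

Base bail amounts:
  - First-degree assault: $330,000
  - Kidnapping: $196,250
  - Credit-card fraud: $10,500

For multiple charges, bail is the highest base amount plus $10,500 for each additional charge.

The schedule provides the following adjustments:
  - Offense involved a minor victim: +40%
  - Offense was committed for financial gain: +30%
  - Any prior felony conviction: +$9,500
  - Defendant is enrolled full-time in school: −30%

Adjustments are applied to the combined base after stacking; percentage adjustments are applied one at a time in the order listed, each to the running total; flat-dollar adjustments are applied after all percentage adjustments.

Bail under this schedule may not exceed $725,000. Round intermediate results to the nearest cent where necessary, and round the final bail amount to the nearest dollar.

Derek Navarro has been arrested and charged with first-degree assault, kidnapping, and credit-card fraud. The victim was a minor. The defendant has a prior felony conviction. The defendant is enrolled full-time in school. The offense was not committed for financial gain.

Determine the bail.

$353,480

Base amounts from the schedule: first-degree assault $330,000; kidnapping $196,250; credit-card fraud $10,500.
Stacking rule: highest base plus $10,500 per additional charge. Highest is first-degree assault at $330,000; 2 additional charges → +$21,000. Combined base = $351,000.
Offense involved a minor victim (+40%): $351,000 × 1.4 = $491,400.
Defendant is enrolled full-time in school (−30%): $491,400 × 0.7 = $343,980.
Any prior felony conviction (+$9,500 flat): $343,980 + $9,500 = $353,480.
$353,480 is within the $725,000 maximum.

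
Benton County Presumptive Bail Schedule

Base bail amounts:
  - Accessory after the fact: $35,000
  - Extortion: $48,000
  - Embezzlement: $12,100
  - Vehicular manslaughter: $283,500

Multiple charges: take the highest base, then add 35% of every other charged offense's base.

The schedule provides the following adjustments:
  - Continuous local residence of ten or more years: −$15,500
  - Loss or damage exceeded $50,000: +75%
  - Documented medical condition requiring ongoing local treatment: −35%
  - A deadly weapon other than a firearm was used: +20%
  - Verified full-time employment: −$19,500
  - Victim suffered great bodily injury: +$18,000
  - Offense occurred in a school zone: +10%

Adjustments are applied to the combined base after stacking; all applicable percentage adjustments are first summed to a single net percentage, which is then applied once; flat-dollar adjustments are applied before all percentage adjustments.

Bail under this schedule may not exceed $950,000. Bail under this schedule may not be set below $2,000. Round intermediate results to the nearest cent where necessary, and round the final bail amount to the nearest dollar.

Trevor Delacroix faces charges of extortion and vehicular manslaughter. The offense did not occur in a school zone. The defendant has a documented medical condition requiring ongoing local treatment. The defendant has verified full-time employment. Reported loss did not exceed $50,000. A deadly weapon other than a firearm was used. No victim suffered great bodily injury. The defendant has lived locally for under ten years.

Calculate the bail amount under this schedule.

Base amounts from the schedule: extortion $48,000; vehicular manslaughter $283,500.
Stacking rule: highest base plus 35% of each additional charge. Highest is vehicular manslaughter at $283,500. Additional: $48,000 × 35% = $16,800. Combined base = $283,500 + $16,800 = $300,300.
Verified full-time employment (−$19,500 flat): $300,300 − $19,500 = $280,800.
Net percentage adjustment: −35% +20% = −15%. $280,800 × 0.85 = $238,680.
$238,680 is within the $950,000 maximum.
$238,680 is at or above the $2,000 minimum.

$238,680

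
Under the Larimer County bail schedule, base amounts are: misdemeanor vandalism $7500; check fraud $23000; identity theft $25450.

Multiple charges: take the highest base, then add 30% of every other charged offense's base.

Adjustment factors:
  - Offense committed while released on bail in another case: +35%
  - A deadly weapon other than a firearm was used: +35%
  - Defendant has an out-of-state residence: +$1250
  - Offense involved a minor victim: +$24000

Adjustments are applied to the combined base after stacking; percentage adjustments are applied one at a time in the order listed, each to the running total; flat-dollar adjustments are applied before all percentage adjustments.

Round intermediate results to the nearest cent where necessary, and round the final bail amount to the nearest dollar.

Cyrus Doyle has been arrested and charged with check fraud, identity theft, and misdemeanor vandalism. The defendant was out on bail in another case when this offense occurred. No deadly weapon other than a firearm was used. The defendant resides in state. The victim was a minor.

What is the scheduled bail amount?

$79110

Base amounts from the schedule: check fraud $23000; identity theft $25450; misdemeanor vandalism $7500.
Stacking rule: highest base plus 30% of each additional charge. Highest is identity theft at $25450. Additional: $23000 × 30% = $6900; $7500 × 30% = $2250. Combined base = $25450 + $9150 = $34600.
Offense involved a minor victim (+$24000 flat): $34600 + $24000 = $58600.
Offense committed while released on bail in another case (+35%): $58600 × 1.35 = $79110.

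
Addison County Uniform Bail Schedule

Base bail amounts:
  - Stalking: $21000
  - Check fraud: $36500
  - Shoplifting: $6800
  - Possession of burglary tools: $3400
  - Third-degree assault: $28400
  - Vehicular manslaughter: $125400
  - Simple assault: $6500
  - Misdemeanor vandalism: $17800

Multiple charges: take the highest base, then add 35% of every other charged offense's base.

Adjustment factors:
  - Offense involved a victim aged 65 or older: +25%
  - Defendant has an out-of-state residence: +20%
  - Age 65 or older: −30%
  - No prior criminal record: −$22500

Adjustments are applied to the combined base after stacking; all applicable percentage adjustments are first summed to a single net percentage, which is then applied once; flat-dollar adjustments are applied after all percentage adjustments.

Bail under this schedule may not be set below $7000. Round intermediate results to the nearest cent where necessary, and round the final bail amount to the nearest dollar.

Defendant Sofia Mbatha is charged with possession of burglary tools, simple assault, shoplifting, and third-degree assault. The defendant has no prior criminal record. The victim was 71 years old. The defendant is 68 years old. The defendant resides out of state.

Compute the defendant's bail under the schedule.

Base amounts from the schedule: possession of burglary tools $3400; simple assault $6500; shoplifting $6800; third-degree assault $28400.
Stacking rule: highest base plus 35% of each additional charge. Highest is third-degree assault at $28400. Additional: $3400 × 35% = $1190; $6500 × 35% = $2275; $6800 × 35% = $2380. Combined base = $28400 + $5845 = $34245.
Net percentage adjustment: +25% +20% −30% = +15%. $34245 × 1.15 = $39381.75.
No prior criminal record (−$22500 flat): $39381.75 − $22500 = $16881.75.
$16881.75 is at or above the $7000 minimum.
Rounded to the nearest dollar: $16882.

$16882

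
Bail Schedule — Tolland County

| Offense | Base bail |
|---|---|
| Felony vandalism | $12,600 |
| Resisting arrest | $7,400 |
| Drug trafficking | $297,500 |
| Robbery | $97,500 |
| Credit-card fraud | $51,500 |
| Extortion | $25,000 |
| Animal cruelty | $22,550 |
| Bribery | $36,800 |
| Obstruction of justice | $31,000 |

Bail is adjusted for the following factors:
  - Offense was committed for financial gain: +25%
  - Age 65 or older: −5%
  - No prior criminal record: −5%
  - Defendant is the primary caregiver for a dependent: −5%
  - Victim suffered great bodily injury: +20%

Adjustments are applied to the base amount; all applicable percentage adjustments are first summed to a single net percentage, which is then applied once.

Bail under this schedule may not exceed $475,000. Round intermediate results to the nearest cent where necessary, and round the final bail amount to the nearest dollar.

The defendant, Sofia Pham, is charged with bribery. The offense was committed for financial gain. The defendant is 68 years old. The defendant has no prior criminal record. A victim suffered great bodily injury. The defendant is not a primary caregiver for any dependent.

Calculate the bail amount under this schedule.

$49,680

Base amounts from the schedule: bribery $36,800.
Single charge. Combined base = $36,800.
Net percentage adjustment: +25% −5% −5% +20% = +35%. $36,800 × 1.35 = $49,680.
$49,680 is within the $475,000 maximum.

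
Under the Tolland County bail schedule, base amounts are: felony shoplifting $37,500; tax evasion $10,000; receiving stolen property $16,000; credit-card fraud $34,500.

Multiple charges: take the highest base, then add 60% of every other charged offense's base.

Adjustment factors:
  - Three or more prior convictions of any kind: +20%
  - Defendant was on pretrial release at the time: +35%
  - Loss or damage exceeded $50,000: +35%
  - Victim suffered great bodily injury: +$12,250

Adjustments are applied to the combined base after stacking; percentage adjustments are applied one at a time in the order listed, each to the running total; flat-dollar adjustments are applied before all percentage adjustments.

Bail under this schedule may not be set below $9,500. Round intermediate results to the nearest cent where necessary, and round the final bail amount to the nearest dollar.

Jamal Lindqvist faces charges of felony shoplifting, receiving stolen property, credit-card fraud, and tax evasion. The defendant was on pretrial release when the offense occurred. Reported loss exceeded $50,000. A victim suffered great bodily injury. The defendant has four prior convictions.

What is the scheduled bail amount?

Base amounts from the schedule: felony shoplifting $37,500; receiving stolen property $16,000; credit-card fraud $34,500; tax evasion $10,000.
Stacking rule: highest base plus 60% of each additional charge. Highest is felony shoplifting at $37,500. Additional: $16,000 × 60% = $9,600; $34,500 × 60% = $20,700; $10,000 × 60% = $6,000. Combined base = $37,500 + $36,300 = $73,800.
Victim suffered great bodily injury (+$12,250 flat): $73,800 + $12,250 = $86,050.
Three or more prior convictions of any kind (+20%): $86,050 × 1.2 = $103,260.
Defendant was on pretrial release at the time (+35%): $103,260 × 1.35 = $139,401.
Loss or damage exceeded $50,000 (+35%): $139,401 × 1.35 = $188,191.35.
$188,191.35 is at or above the $9,500 minimum.
Rounded to the nearest dollar: $188,191.

$188,191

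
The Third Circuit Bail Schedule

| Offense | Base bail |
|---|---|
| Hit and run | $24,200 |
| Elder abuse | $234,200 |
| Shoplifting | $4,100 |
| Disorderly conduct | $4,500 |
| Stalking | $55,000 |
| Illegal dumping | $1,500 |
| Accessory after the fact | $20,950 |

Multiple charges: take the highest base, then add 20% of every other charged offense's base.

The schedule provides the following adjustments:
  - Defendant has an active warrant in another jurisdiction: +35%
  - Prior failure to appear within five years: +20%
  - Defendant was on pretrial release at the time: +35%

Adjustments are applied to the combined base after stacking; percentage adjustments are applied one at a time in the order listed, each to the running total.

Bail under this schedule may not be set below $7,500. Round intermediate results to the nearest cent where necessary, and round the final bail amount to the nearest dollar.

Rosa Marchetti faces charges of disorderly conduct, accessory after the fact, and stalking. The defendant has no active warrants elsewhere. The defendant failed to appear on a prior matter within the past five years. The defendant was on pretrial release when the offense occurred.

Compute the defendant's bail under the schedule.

Base amounts from the schedule: disorderly conduct $4,500; accessory after the fact $20,950; stalking $55,000.
Stacking rule: highest base plus 20% of each additional charge. Highest is stalking at $55,000. Additional: $4,500 × 20% = $900; $20,950 × 20% = $4,190. Combined base = $55,000 + $5,090 = $60,090.
Prior failure to appear within five years (+20%): $60,090 × 1.2 = $72,108.
Defendant was on pretrial release at the time (+35%): $72,108 × 1.35 = $97,345.80.
$97,345.80 is at or above the $7,500 minimum.
Rounded to the nearest dollar: $97,346.

$97,346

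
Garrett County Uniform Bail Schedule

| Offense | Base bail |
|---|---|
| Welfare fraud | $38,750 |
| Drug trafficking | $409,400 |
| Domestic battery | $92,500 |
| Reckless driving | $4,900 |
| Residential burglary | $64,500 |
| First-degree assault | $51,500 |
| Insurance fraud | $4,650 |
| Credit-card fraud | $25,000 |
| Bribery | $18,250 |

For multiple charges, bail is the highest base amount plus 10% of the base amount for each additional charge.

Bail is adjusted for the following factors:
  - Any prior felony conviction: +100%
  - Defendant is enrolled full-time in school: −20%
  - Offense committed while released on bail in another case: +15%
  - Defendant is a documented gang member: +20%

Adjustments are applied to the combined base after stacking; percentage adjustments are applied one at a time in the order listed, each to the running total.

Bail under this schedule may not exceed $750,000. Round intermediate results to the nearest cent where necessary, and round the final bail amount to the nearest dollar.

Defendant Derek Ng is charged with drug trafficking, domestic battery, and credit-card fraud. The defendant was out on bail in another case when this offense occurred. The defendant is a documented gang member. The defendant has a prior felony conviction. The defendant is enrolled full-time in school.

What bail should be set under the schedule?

$750,000

Base amounts from the schedule: drug trafficking $409,400; domestic battery $92,500; credit-card fraud $25,000.
Stacking rule: highest base plus 10% of each additional charge. Highest is drug trafficking at $409,400. Additional: $92,500 × 10% = $9,250; $25,000 × 10% = $2,500. Combined base = $409,400 + $11,750 = $421,150.
Any prior felony conviction (+100%): $421,150 × 2 = $842,300.
Defendant is enrolled full-time in school (−20%): $842,300 × 0.8 = $673,840.
Offense committed while released on bail in another case (+15%): $673,840 × 1.15 = $774,916.
Defendant is a documented gang member (+20%): $774,916 × 1.2 = $929,899.20.
Result $929,899.20 exceeds the maximum of $750,000; bail is capped at $750,000.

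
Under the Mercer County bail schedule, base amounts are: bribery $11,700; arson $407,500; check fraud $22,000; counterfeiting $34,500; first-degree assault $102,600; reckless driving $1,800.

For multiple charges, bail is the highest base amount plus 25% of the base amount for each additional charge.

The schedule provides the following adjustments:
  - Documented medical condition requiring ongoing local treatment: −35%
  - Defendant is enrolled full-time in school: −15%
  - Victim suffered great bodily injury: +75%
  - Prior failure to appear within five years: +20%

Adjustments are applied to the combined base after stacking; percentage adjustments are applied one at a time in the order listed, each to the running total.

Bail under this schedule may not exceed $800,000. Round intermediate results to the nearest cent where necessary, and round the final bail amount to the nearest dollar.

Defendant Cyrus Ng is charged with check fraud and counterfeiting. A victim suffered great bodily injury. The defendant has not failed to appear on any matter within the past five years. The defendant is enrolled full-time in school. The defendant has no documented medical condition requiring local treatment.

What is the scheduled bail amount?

Base amounts from the schedule: check fraud $22,000; counterfeiting $34,500.
Stacking rule: highest base plus 25% of each additional charge. Highest is counterfeiting at $34,500. Additional: $22,000 × 25% = $5,500. Combined base = $34,500 + $5,500 = $40,000.
Defendant is enrolled full-time in school (−15%): $40,000 × 0.85 = $34,000.
Victim suffered great bodily injury (+75%): $34,000 × 1.75 = $59,500.
$59,500 is within the $800,000 maximum.

$59,500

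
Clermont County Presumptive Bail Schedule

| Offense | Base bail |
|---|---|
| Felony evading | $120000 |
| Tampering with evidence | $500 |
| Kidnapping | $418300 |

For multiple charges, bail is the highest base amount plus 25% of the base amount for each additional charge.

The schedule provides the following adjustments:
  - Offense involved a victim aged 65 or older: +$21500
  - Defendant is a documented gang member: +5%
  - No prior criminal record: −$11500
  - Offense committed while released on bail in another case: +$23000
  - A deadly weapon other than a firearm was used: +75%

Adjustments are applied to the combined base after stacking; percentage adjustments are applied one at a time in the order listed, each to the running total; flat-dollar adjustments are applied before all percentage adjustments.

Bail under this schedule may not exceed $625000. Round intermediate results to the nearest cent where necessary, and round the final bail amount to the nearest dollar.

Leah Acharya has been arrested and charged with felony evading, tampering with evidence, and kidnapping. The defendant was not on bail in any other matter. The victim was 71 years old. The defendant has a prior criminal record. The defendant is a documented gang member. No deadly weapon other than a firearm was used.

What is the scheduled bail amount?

Base amounts from the schedule: felony evading $120000; tampering with evidence $500; kidnapping $418300.
Stacking rule: highest base plus 25% of each additional charge. Highest is kidnapping at $418300. Additional: $120000 × 25% = $30000; $500 × 25% = $125. Combined base = $418300 + $30125 = $448425.
Offense involved a victim aged 65 or older (+$21500 flat): $448425 + $21500 = $469925.
Defendant is a documented gang member (+5%): $469925 × 1.05 = $493421.25.
$493421.25 is within the $625000 maximum.
Rounded to the nearest dollar: $493421.

$493421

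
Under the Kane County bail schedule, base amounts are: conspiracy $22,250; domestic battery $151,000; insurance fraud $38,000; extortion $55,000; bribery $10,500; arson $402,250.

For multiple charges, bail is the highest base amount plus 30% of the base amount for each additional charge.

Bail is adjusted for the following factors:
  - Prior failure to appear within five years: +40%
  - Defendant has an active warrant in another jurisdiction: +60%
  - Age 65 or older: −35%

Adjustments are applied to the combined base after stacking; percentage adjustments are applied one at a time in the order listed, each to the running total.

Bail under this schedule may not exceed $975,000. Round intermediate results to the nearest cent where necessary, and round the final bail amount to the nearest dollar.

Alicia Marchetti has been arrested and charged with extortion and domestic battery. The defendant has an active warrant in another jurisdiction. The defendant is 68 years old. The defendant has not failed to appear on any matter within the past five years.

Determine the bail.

$174,200

Base amounts from the schedule: extortion $55,000; domestic battery $151,000.
Stacking rule: highest base plus 30% of each additional charge. Highest is domestic battery at $151,000. Additional: $55,000 × 30% = $16,500. Combined base = $151,000 + $16,500 = $167,500.
Defendant has an active warrant in another jurisdiction (+60%): $167,500 × 1.6 = $268,000.
Age 65 or older (−35%): $268,000 × 0.65 = $174,200.
$174,200 is within the $975,000 maximum.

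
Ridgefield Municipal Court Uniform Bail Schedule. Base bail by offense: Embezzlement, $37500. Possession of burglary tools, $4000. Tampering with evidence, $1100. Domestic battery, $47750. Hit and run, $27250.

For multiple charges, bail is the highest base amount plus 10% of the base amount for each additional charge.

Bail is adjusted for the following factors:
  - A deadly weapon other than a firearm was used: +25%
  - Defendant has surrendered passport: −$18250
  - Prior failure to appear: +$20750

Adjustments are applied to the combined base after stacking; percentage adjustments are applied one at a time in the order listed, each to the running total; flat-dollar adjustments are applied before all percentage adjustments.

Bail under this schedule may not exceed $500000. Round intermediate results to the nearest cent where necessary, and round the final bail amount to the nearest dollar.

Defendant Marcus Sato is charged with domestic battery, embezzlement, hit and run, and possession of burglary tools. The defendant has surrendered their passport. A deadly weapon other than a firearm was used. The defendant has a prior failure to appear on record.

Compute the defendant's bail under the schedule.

$71406

Base amounts from the schedule: domestic battery $47750; embezzlement $37500; hit and run $27250; possession of burglary tools $4000.
Stacking rule: highest base plus 10% of each additional charge. Highest is domestic battery at $47750. Additional: $37500 × 10% = $3750; $27250 × 10% = $2725; $4000 × 10% = $400. Combined base = $47750 + $6875 = $54625.
Defendant has surrendered passport (−$18250 flat): $54625 − $18250 = $36375.
Prior failure to appear (+$20750 flat): $36375 + $20750 = $57125.
A deadly weapon other than a firearm was used (+25%): $57125 × 1.25 = $71406.25.
$71406.25 is within the $500000 maximum.
Rounded to the nearest dollar: $71406.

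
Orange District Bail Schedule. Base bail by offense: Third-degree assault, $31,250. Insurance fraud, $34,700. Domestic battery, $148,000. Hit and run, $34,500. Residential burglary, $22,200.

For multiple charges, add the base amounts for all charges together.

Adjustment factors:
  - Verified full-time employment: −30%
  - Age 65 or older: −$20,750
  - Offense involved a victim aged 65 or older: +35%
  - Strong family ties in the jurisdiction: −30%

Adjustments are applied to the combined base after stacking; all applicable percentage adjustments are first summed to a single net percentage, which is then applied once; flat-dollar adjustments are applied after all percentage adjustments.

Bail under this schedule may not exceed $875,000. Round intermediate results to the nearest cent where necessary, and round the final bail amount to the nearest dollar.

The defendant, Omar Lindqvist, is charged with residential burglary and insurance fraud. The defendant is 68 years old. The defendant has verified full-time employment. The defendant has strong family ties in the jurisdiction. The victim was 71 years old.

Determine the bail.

$21,925

Base amounts from the schedule: residential burglary $22,200; insurance fraud $34,700.
Stacking rule: sum of all bases. $22,200 + $34,700 = $56,900.
Net percentage adjustment: −30% +35% −30% = −25%. $56,900 × 0.75 = $42,675.
Age 65 or older (−$20,750 flat): $42,675 − $20,750 = $21,925.
$21,925 is within the $875,000 maximum.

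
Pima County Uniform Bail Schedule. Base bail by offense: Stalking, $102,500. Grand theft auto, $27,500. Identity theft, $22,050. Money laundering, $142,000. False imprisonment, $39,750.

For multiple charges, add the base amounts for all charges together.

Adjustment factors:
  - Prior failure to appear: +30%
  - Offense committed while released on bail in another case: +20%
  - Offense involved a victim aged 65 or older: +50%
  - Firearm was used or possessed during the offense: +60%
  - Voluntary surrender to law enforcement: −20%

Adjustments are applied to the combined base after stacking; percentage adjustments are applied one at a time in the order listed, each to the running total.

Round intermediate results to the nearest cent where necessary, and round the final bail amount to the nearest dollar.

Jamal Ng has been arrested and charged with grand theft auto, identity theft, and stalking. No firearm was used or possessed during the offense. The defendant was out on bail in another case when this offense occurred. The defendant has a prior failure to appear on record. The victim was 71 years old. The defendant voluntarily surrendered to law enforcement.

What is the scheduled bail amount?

Base amounts from the schedule: grand theft auto $27,500; identity theft $22,050; stalking $102,500.
Stacking rule: sum of all bases. $27,500 + $22,050 + $102,500 = $152,050.
Prior failure to appear (+30%): $152,050 × 1.3 = $197,665.
Offense committed while released on bail in another case (+20%): $197,665 × 1.2 = $237,198.
Offense involved a victim aged 65 or older (+50%): $237,198 × 1.5 = $355,797.
Voluntary surrender to law enforcement (−20%): $355,797 × 0.8 = $284,637.60.
Rounded to the nearest dollar: $284,638.

$284,638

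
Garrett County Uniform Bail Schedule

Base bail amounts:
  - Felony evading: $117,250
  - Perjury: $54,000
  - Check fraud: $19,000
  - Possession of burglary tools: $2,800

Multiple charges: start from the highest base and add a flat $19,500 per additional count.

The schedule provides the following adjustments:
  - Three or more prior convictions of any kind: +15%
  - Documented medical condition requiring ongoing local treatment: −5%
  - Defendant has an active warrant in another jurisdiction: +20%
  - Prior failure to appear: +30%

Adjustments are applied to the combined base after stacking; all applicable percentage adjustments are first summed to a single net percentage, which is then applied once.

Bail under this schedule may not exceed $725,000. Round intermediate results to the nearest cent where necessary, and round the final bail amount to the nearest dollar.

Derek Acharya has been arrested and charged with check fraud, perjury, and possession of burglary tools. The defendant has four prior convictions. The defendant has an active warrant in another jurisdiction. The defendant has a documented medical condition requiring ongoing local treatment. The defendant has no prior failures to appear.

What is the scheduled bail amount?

Base amounts from the schedule: check fraud $19,000; perjury $54,000; possession of burglary tools $2,800.
Stacking rule: highest base plus $19,500 per additional charge. Highest is perjury at $54,000; 2 additional charges → +$39,000. Combined base = $93,000.
Net percentage adjustment: +15% −5% +20% = +30%. $93,000 × 1.3 = $120,900.
$120,900 is within the $725,000 maximum.

$120,900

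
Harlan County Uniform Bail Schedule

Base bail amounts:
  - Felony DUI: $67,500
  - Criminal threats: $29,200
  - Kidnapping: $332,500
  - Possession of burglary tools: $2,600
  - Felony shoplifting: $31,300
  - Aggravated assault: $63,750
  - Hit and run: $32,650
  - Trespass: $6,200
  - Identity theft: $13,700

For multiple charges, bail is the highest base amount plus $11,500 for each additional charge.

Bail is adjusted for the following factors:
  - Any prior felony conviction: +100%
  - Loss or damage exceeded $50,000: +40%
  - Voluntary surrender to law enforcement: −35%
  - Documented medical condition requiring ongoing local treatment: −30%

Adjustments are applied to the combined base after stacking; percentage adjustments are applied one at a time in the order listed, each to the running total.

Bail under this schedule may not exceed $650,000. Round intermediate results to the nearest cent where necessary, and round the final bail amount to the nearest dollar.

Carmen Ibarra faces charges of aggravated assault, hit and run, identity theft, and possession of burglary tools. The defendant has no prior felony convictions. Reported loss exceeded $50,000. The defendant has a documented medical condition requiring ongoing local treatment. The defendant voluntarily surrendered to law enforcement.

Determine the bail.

$62,585

Base amounts from the schedule: aggravated assault $63,750; hit and run $32,650; identity theft $13,700; possession of burglary tools $2,600.
Stacking rule: highest base plus $11,500 per additional charge. Highest is aggravated assault at $63,750; 3 additional charges → +$34,500. Combined base = $98,250.
Loss or damage exceeded $50,000 (+40%): $98,250 × 1.4 = $137,550.
Voluntary surrender to law enforcement (−35%): $137,550 × 0.65 = $89,407.50.
Documented medical condition requiring ongoing local treatment (−30%): $89,407.50 × 0.7 = $62,585.25.
$62,585.25 is within the $650,000 maximum.
Rounded to the nearest dollar: $62,585.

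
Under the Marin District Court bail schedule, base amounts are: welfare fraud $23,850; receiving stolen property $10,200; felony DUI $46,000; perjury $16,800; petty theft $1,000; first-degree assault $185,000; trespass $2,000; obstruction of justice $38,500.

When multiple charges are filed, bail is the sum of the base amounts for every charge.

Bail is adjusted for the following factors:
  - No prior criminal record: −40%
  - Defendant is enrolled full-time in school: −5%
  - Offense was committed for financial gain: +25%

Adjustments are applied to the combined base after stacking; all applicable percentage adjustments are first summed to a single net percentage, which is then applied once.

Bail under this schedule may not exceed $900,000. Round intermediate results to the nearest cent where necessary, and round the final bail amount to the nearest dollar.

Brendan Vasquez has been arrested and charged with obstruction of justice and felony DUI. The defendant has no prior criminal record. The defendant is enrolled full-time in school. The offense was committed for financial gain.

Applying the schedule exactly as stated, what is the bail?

Base amounts from the schedule: obstruction of justice $38,500; felony DUI $46,000.
Stacking rule: sum of all bases. $38,500 + $46,000 = $84,500.
Net percentage adjustment: −40% −5% +25% = −20%. $84,500 × 0.8 = $67,600.
$67,600 is within the $900,000 maximum.

$67,600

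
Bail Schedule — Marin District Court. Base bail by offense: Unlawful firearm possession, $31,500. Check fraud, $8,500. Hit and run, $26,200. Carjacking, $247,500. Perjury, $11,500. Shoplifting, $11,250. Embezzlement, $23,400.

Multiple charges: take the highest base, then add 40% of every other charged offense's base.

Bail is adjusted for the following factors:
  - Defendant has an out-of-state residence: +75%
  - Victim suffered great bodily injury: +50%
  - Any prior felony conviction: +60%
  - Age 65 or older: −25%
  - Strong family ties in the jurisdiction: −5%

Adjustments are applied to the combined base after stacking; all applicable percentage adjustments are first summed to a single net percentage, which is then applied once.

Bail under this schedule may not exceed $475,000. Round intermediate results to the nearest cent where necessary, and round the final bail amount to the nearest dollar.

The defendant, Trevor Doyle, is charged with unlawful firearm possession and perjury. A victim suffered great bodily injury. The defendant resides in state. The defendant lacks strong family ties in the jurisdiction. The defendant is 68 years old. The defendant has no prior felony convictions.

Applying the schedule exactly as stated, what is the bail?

$45,125

Base amounts from the schedule: unlawful firearm possession $31,500; perjury $11,500.
Stacking rule: highest base plus 40% of each additional charge. Highest is unlawful firearm possession at $31,500. Additional: $11,500 × 40% = $4,600. Combined base = $31,500 + $4,600 = $36,100.
Net percentage adjustment: +50% −25% = +25%. $36,100 × 1.25 = $45,125.
$45,125 is within the $475,000 maximum.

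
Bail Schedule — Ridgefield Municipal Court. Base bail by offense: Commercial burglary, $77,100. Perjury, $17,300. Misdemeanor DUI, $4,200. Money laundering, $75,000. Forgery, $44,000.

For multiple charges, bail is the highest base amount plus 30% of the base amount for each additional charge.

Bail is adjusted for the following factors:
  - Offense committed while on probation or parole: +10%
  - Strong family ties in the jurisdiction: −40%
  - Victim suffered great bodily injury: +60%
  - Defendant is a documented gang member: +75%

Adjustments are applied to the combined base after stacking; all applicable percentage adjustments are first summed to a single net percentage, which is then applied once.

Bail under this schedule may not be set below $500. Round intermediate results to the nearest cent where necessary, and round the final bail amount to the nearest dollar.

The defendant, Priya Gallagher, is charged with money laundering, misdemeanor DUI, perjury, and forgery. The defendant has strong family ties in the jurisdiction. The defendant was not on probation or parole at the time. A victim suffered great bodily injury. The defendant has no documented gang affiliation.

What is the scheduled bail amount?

$113,580

Base amounts from the schedule: money laundering $75,000; misdemeanor DUI $4,200; perjury $17,300; forgery $44,000.
Stacking rule: highest base plus 30% of each additional charge. Highest is money laundering at $75,000. Additional: $4,200 × 30% = $1,260; $17,300 × 30% = $5,190; $44,000 × 30% = $13,200. Combined base = $75,000 + $19,650 = $94,650.
Net percentage adjustment: −40% +60% = +20%. $94,650 × 1.2 = $113,580.
$113,580 is at or above the $500 minimum.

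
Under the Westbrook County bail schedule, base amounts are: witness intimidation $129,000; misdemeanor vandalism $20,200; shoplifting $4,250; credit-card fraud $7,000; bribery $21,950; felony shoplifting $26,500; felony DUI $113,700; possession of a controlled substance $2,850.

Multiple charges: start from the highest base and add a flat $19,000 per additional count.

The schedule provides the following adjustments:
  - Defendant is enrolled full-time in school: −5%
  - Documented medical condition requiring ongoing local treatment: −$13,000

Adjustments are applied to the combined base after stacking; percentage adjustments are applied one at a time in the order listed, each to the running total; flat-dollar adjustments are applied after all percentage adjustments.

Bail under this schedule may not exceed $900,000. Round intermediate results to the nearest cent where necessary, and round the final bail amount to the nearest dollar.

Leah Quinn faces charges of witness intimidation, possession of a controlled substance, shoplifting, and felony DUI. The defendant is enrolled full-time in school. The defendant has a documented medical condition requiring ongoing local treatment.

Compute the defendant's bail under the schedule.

Base amounts from the schedule: witness intimidation $129,000; possession of a controlled substance $2,850; shoplifting $4,250; felony DUI $113,700.
Stacking rule: highest base plus $19,000 per additional charge. Highest is witness intimidation at $129,000; 3 additional charges → +$57,000. Combined base = $186,000.
Defendant is enrolled full-time in school (−5%): $186,000 × 0.95 = $176,700.
Documented medical condition requiring ongoing local treatment (−$13,000 flat): $176,700 − $13,000 = $163,700.
$163,700 is within the $900,000 maximum.

$163,700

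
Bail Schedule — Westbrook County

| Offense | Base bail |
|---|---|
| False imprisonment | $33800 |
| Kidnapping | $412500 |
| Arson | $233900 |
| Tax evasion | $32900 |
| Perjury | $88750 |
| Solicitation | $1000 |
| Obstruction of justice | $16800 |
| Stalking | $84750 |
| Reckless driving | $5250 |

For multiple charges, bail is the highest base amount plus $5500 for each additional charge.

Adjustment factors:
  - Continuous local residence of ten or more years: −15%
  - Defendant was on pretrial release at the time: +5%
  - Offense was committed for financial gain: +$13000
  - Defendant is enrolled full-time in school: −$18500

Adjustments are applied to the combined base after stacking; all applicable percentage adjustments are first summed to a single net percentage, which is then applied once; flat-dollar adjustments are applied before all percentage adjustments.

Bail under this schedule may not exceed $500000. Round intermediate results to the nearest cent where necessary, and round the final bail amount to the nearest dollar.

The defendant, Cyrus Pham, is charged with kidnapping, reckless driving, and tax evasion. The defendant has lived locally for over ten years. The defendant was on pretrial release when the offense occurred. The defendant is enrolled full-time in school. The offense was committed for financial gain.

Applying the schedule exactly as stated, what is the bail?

$376200

Base amounts from the schedule: kidnapping $412500; reckless driving $5250; tax evasion $32900.
Stacking rule: highest base plus $5500 per additional charge. Highest is kidnapping at $412500; 2 additional charges → +$11000. Combined base = $423500.
Offense was committed for financial gain (+$13000 flat): $423500 + $13000 = $436500.
Defendant is enrolled full-time in school (−$18500 flat): $436500 − $18500 = $418000.
Net percentage adjustment: −15% +5% = −10%. $418000 × 0.9 = $376200.
$376200 is within the $500000 maximum.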